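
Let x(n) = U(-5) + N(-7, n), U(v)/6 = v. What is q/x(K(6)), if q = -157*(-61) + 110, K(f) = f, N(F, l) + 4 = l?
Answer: -9687/28 ≈ -345.96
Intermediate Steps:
N(F, l) = -4 + l
U(v) = 6*v
q = 9687 (q = 9577 + 110 = 9687)
x(n) = -34 + n (x(n) = 6*(-5) + (-4 + n) = -30 + (-4 + n) = -34 + n)
q/x(K(6)) = 9687/(-34 + 6) = 9687/(-28) = 9687*(-1/28) = -9687/28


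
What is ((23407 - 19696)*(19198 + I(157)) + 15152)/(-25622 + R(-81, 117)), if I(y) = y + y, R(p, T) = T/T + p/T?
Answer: -470757196/166541 ≈ -2826.7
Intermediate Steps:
R(p, T) = 1 + p/T
I(y) = 2*y
((23407 - 19696)*(19198 + I(157)) + 15152)/(-25622 + R(-81, 117)) = ((23407 - 19696)*(19198 + 2*157) + 15152)/(-25622 + (117 - 81)/117) = (3711*(19198 + 314) + 15152)/(-25622 + (1/117)*36) = (3711*19512 + 15152)/(-25622 + 4/13) = (72409032 + 15152)/(-333082/13) = 72424184*(-13/333082) = -470757196/166541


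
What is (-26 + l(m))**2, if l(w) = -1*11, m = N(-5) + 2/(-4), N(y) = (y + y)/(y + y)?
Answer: 1369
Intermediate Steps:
N(y) = 1 (N(y) = (2*y)/((2*y)) = (2*y)*(1/(2*y)) = 1)
m = 1/2 (m = 1 + 2/(-4) = 1 + 2*(-1/4) = 1 - 1/2 = 1/2 ≈ 0.50000)
l(w) = -11
(-26 + l(m))**2 = (-26 - 11)**2 = (-37)**2 = 1369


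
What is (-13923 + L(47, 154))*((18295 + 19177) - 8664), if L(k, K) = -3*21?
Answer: -402908688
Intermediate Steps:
L(k, K) = -63
(-13923 + L(47, 154))*((18295 + 19177) - 8664) = (-13923 - 63)*((18295 + 19177) - 8664) = -13986*(37472 - 8664) = -13986*28808 = -402908688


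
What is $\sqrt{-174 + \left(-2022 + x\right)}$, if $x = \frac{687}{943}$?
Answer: $\frac{i \sqrt{1952142963}}{943} \approx 46.854 i$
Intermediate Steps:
$x = \frac{687}{943}$ ($x = 687 \cdot \frac{1}{943} = \frac{687}{943} \approx 0.72853$)
$\sqrt{-174 + \left(-2022 + x\right)} = \sqrt{-174 + \left(-2022 + \frac{687}{943}\right)} = \sqrt{-174 - \frac{1906059}{943}} = \sqrt{- \frac{2070141}{943}} = \frac{i \sqrt{1952142963}}{943}$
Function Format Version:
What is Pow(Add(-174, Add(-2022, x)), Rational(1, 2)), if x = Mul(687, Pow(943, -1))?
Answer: Mul(Rational(1, 943), I, Pow(1952142963, Rational(1, 2))) ≈ Mul(46.854, I)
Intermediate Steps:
x = Rational(687, 943) (x = Mul(687, Rational(1, 943)) = Rational(687, 943) ≈ 0.72853)
Pow(Add(-174, Add(-2022, x)), Rational(1, 2)) = Pow(Add(-174, Add(-2022, Rational(687, 943))), Rational(1, 2)) = Pow(Add(-174, Rational(-1906059, 943)), Rational(1, 2)) = Pow(Rational(-2070141, 943), Rational(1, 2)) = Mul(Rational(1, 943), I, Pow(1952142963, Rational(1, 2)))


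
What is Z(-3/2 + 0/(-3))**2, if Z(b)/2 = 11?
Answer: 484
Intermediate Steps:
Z(b) = 22 (Z(b) = 2*11 = 22)
Z(-3/2 + 0/(-3))**2 = 22**2 = 484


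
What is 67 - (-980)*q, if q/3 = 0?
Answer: 67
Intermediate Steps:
q = 0 (q = 3*0 = 0)
67 - (-980)*q = 67 - (-980)*0 = 67 - 98*0 = 67 + 0 = 67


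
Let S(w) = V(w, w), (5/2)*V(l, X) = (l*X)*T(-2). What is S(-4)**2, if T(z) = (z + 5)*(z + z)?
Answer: 147456/25 ≈ 5898.2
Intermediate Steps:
T(z) = 2*z*(5 + z) (T(z) = (5 + z)*(2*z) = 2*z*(5 + z))
V(l, X) = -24*X*l/5 (V(l, X) = 2*((l*X)*(2*(-2)*(5 - 2)))/5 = 2*((X*l)*(2*(-2)*3))/5 = 2*((X*l)*(-12))/5 = 2*(-12*X*l)/5 = -24*X*l/5)
S(w) = -24*w**2/5 (S(w) = -24*w*w/5 = -24*w**2/5)
S(-4)**2 = (-24/5*(-4)**2)**2 = (-24/5*16)**2 = (-384/5)**2 = 147456/25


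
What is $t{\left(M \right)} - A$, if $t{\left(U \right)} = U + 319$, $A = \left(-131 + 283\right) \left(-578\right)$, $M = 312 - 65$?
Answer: $88422$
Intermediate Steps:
$M = 247$ ($M = 312 - 65 = 247$)
$A = -87856$ ($A = 152 \left(-578\right) = -87856$)
$t{\left(U \right)} = 319 + U$
$t{\left(M \right)} - A = \left(319 + 247\right) - -87856 = 566 + 87856 = 88422$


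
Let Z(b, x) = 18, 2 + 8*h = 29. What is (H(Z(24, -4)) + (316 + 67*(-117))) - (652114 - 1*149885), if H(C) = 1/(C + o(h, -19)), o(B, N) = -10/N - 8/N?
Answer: -183510701/360 ≈ -5.0975e+5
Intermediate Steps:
h = 27/8 (h = -¼ + (⅛)*29 = -¼ + 29/8 = 27/8 ≈ 3.3750)
o(B, N) = -18/N
H(C) = 1/(18/19 + C) (H(C) = 1/(C - 18/(-19)) = 1/(C - 18*(-1/19)) = 1/(C + 18/19) = 1/(18/19 + C))
(H(Z(24, -4)) + (316 + 67*(-117))) - (652114 - 1*149885) = (19/(18 + 19*18) + (316 + 67*(-117))) - (652114 - 1*149885) = (19/(18 + 342) + (316 - 7839)) - (652114 - 149885) = (19/360 - 7523) - 1*502229 = (19*(1/360) - 7523) - 502229 = (19/360 - 7523) - 502229 = -2708261/360 - 502229 = -183510701/360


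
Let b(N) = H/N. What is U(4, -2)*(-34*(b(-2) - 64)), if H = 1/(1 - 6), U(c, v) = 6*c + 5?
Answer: 315027/5 ≈ 63005.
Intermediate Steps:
U(c, v) = 5 + 6*c
H = -⅕ (H = 1/(-5) = -⅕ ≈ -0.20000)
b(N) = -1/(5*N)
U(4, -2)*(-34*(b(-2) - 64)) = (5 + 6*4)*(-34*(-⅕/(-2) - 64)) = (5 + 24)*(-34*(-⅕*(-½) - 64)) = 29*(-34*(⅒ - 64)) = 29*(-34*(-639/10)) = 29*(10863/5) = 315027/5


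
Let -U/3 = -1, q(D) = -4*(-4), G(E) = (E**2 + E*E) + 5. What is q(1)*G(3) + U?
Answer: 371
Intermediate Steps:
G(E) = 5 + 2*E**2 (G(E) = (E**2 + E**2) + 5 = 2*E**2 + 5 = 5 + 2*E**2)
q(D) = 16
U = 3 (U = -3*(-1) = 3)
q(1)*G(3) + U = 16*(5 + 2*3**2) + 3 = 16*(5 + 2*9) + 3 = 16*(5 + 18) + 3 = 16*23 + 3 = 368 + 3 = 371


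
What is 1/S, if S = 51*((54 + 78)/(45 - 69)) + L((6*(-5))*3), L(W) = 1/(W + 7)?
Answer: -166/46565 ≈ -0.0035649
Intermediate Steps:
L(W) = 1/(7 + W)
S = -46565/166 (S = 51*((54 + 78)/(45 - 69)) + 1/(7 + (6*(-5))*3) = 51*(132/(-24)) + 1/(7 - 30*3) = 51*(132*(-1/24)) + 1/(7 - 90) = 51*(-11/2) + 1/(-83) = -561/2 - 1/83 = -46565/166 ≈ -280.51)
1/S = 1/(-46565/166) = -166/46565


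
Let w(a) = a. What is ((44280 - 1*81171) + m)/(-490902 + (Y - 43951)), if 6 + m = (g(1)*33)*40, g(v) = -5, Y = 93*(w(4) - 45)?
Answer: 43497/538666 ≈ 0.080750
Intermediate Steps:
Y = -3813 (Y = 93*(4 - 45) = 93*(-41) = -3813)
m = -6606 (m = -6 - 5*33*40 = -6 - 165*40 = -6 - 6600 = -6606)
((44280 - 1*81171) + m)/(-490902 + (Y - 43951)) = ((44280 - 1*81171) - 6606)/(-490902 + (-3813 - 43951)) = ((44280 - 81171) - 6606)/(-490902 - 47764) = (-36891 - 6606)/(-538666) = -43497*(-1/538666) = 43497/538666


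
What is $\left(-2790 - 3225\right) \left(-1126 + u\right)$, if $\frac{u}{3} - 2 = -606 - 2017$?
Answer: $54068835$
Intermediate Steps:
$u = -7863$ ($u = 6 + 3 \left(-606 - 2017\right) = 6 + 3 \left(-2623\right) = 6 - 7869 = -7863$)
$\left(-2790 - 3225\right) \left(-1126 + u\right) = \left(-2790 - 3225\right) \left(-1126 - 7863\right) = \left(-6015\right) \left(-8989\right) = 54068835$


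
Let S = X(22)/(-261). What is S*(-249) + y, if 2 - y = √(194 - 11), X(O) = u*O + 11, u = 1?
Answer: 971/29 - √183 ≈ 19.955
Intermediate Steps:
X(O) = 11 + O (X(O) = 1*O + 11 = O + 11 = 11 + O)
S = -11/87 (S = (11 + 22)/(-261) = 33*(-1/261) = -11/87 ≈ -0.12644)
y = 2 - √183 (y = 2 - √(194 - 11) = 2 - √183 ≈ -11.528)
S*(-249) + y = -11/87*(-249) + (2 - √183) = 913/29 + (2 - √183) = 971/29 - √183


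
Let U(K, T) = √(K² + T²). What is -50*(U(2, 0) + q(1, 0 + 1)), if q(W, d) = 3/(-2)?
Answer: -25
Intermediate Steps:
q(W, d) = -3/2 (q(W, d) = 3*(-½) = -3/2)
-50*(U(2, 0) + q(1, 0 + 1)) = -50*(√(2² + 0²) - 3/2) = -50*(√(4 + 0) - 3/2) = -50*(√4 - 3/2) = -50*(2 - 3/2) = -50*½ = -25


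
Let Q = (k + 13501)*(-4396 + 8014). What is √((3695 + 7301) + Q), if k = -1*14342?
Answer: I*√3031742 ≈ 1741.2*I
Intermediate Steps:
k = -14342
Q = -3042738 (Q = (-14342 + 13501)*(-4396 + 8014) = -841*3618 = -3042738)
√((3695 + 7301) + Q) = √((3695 + 7301) - 3042738) = √(10996 - 3042738) = √(-3031742) = I*√3031742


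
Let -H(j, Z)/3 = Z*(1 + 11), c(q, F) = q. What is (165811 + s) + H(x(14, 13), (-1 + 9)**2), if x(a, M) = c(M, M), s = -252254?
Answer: -88747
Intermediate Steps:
x(a, M) = M
H(j, Z) = -36*Z (H(j, Z) = -3*Z*(1 + 11) = -3*Z*12 = -36*Z)
(165811 + s) + H(x(14, 13), (-1 + 9)**2) = (165811 - 252254) - 36*(-1 + 9)**2 = -86443 - 36*8**2 = -86443 - 36*64 = -86443 - 2304 = -88747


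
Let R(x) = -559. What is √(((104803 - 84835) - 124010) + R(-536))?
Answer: I*√104601 ≈ 323.42*I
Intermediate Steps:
√(((104803 - 84835) - 124010) + R(-536)) = √(((104803 - 84835) - 124010) - 559) = √((19968 - 124010) - 559) = √(-104042 - 559) = √(-104601) = I*√104601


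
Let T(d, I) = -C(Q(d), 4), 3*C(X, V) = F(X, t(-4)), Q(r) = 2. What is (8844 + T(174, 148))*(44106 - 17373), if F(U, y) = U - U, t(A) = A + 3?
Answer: 236426652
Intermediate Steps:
t(A) = 3 + A
F(U, y) = 0
C(X, V) = 0 (C(X, V) = (⅓)*0 = 0)
T(d, I) = 0 (T(d, I) = -1*0 = 0)
(8844 + T(174, 148))*(44106 - 17373) = (8844 + 0)*(44106 - 17373) = 8844*26733 = 236426652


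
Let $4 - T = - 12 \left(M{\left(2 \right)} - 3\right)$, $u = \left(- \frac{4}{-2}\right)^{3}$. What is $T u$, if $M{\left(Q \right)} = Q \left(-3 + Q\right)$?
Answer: $-448$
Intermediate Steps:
$u = 8$ ($u = \left(\left(-4\right) \left(- \frac{1}{2}\right)\right)^{3} = 2^{3} = 8$)
$T = -56$ ($T = 4 - - 12 \left(2 \left(-3 + 2\right) - 3\right) = 4 - - 12 \left(2 \left(-1\right) - 3\right) = 4 - - 12 \left(-2 - 3\right) = 4 - \left(-12\right) \left(-5\right) = 4 - 60 = -56$)
$T u = \left(-56\right) 8 = -448$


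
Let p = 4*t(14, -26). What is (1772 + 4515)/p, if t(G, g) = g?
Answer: -6287/104 ≈ -60.452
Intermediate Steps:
p = -104 (p = 4*(-26) = -104)
(1772 + 4515)/p = (1772 + 4515)/(-104) = 6287*(-1/104) = -6287/104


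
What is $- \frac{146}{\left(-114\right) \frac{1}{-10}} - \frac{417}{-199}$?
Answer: $- \frac{121501}{11343} \approx -10.712$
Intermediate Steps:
$- \frac{146}{\left(-114\right) \frac{1}{-10}} - \frac{417}{-199} = - \frac{146}{\left(-114\right) \left(- \frac{1}{10}\right)} - - \frac{417}{199} = - \frac{146}{\frac{57}{5}} + \frac{417}{199} = \left(-146\right) \frac{5}{57} + \frac{417}{199} = - \frac{730}{57} + \frac{417}{199} = - \frac{121501}{11343}$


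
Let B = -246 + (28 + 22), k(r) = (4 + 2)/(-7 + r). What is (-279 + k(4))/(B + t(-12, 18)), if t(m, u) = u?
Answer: 281/178 ≈ 1.5787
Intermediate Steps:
k(r) = 6/(-7 + r)
B = -196 (B = -246 + 50 = -196)
(-279 + k(4))/(B + t(-12, 18)) = (-279 + 6/(-7 + 4))/(-196 + 18) = (-279 + 6/(-3))/(-178) = (-279 + 6*(-⅓))*(-1/178) = (-279 - 2)*(-1/178) = -281*(-1/178) = 281/178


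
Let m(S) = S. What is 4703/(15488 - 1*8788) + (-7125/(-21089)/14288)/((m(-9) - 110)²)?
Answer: 264047912642081/376168618008400 ≈ 0.70194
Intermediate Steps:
4703/(15488 - 1*8788) + (-7125/(-21089)/14288)/((m(-9) - 110)²) = 4703/(15488 - 1*8788) + (-7125/(-21089)/14288)/((-9 - 110)²) = 4703/(15488 - 8788) + (-7125*(-1/21089)*(1/14288))/((-119)²) = 4703/6700 + ((7125/21089)*(1/14288))/14161 = 4703*(1/6700) + (375/15858928)*(1/14161) = 4703/6700 + 375/224578279408 = 264047912642081/376168618008400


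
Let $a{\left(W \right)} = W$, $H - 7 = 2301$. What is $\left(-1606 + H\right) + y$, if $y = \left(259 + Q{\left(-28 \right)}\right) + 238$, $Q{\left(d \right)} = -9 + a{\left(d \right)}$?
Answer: $1162$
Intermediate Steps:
$H = 2308$ ($H = 7 + 2301 = 2308$)
$Q{\left(d \right)} = -9 + d$
$y = 460$ ($y = \left(259 - 37\right) + 238 = 222 + 238 = 460$)
$\left(-1606 + H\right) + y = \left(-1606 + 2308\right) + 460 = 702 + 460 = 1162$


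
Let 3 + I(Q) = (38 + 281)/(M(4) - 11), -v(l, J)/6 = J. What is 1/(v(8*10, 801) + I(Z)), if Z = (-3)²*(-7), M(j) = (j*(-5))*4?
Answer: -91/437938 ≈ -0.00020779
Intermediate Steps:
M(j) = -20*j (M(j) = -5*j*4 = -20*j)
Z = -63 (Z = 9*(-7) = -63)
v(l, J) = -6*J
I(Q) = -592/91 (I(Q) = -3 + (38 + 281)/(-20*4 - 11) = -3 + 319/(-80 - 11) = -3 + 319/(-91) = -3 + 319*(-1/91) = -3 - 319/91 = -592/91)
1/(v(8*10, 801) + I(Z)) = 1/(-6*801 - 592/91) = 1/(-4806 - 592/91) = 1/(-437938/91) = -91/437938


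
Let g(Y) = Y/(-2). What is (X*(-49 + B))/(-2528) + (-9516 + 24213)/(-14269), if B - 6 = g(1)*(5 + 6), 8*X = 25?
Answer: -559861931/577152512 ≈ -0.97004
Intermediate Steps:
X = 25/8 (X = (1/8)*25 = 25/8 ≈ 3.1250)
g(Y) = -Y/2 (g(Y) = Y*(-1/2) = -Y/2)
B = 1/2 (B = 6 + (-1/2*1)*(5 + 6) = 6 - 1/2*11 = 6 - 11/2 = 1/2 ≈ 0.50000)
(X*(-49 + B))/(-2528) + (-9516 + 24213)/(-14269) = (25*(-49 + 1/2)/8)/(-2528) + (-9516 + 24213)/(-14269) = ((25/8)*(-97/2))*(-1/2528) + 14697*(-1/14269) = -2425/16*(-1/2528) - 14697/14269 = 2425/40448 - 14697/14269 = -559861931/577152512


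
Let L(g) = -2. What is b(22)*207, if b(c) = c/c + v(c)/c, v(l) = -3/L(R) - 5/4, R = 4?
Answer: 18423/88 ≈ 209.35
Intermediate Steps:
v(l) = ¼ (v(l) = -3/(-2) - 5/4 = -3*(-½) - 5*¼ = 3/2 - 5/4 = ¼)
b(c) = 1 + 1/(4*c) (b(c) = c/c + 1/(4*c) = 1 + 1/(4*c))
b(22)*207 = ((¼ + 22)/22)*207 = ((1/22)*(89/4))*207 = (89/88)*207 = 18423/88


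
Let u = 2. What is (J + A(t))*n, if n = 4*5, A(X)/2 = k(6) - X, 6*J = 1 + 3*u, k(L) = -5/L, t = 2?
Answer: -90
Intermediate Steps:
J = 7/6 (J = (1 + 3*2)/6 = (1 + 6)/6 = (⅙)*7 = 7/6 ≈ 1.1667)
A(X) = -5/3 - 2*X (A(X) = 2*(-5/6 - X) = 2*(-5*⅙ - X) = 2*(-⅚ - X) = -5/3 - 2*X)
n = 20
(J + A(t))*n = (7/6 + (-5/3 - 2*2))*20 = (7/6 + (-5/3 - 4))*20 = (7/6 - 17/3)*20 = -9/2*20 = -90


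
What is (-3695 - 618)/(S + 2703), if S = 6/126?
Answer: -90573/56764 ≈ -1.5956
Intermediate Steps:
S = 1/21 (S = (1/126)*6 = 1/21 ≈ 0.047619)
(-3695 - 618)/(S + 2703) = (-3695 - 618)/(1/21 + 2703) = -4313/56764/21 = -4313*21/56764 = -90573/56764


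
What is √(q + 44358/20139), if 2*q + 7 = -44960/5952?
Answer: I*√161450116959/178374 ≈ 2.2526*I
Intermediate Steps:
q = -2707/372 (q = -7/2 + (-44960/5952)/2 = -7/2 + (-44960*1/5952)/2 = -7/2 + (½)*(-1405/186) = -7/2 - 1405/372 = -2707/372 ≈ -7.2769)
√(q + 44358/20139) = √(-2707/372 + 44358/20139) = √(-2707/372 + 44358*(1/20139)) = √(-2707/372 + 14786/6713) = √(-12671699/2497236) = I*√161450116959/178374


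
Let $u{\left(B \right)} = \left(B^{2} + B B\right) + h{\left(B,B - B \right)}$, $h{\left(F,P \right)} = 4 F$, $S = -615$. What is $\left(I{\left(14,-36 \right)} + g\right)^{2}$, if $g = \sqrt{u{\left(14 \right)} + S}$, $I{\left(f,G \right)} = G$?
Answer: $\left(36 - i \sqrt{167}\right)^{2} \approx 1129.0 - 930.45 i$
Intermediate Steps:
$u{\left(B \right)} = 2 B^{2} + 4 B$ ($u{\left(B \right)} = \left(B^{2} + B B\right) + 4 B = \left(B^{2} + B^{2}\right) + 4 B = 2 B^{2} + 4 B$)
$g = i \sqrt{167}$ ($g = \sqrt{2 \cdot 14 \left(2 + 14\right) - 615} = \sqrt{2 \cdot 14 \cdot 16 - 615} = \sqrt{448 - 615} = \sqrt{-167} = i \sqrt{167} \approx 12.923 i$)
$\left(I{\left(14,-36 \right)} + g\right)^{2} = \left(-36 + i \sqrt{167}\right)^{2}$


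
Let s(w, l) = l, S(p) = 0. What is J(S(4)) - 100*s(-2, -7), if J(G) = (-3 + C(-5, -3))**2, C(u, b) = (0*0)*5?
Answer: 709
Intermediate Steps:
C(u, b) = 0 (C(u, b) = 0*5 = 0)
J(G) = 9 (J(G) = (-3 + 0)**2 = (-3)**2 = 9)
J(S(4)) - 100*s(-2, -7) = 9 - 100*(-7) = 9 + 700 = 709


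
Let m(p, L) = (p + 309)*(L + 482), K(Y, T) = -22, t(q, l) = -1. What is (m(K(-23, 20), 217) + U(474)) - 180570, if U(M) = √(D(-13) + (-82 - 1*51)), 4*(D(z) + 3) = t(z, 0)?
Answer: 20043 + I*√545/2 ≈ 20043.0 + 11.673*I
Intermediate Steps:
m(p, L) = (309 + p)*(482 + L)
D(z) = -13/4 (D(z) = -3 + (¼)*(-1) = -3 - ¼ = -13/4)
U(M) = I*√545/2 (U(M) = √(-13/4 + (-82 - 1*51)) = √(-13/4 + (-82 - 51)) = √(-13/4 - 133) = √(-545/4) = I*√545/2)
(m(K(-23, 20), 217) + U(474)) - 180570 = ((148938 + 309*217 + 482*(-22) + 217*(-22)) + I*√545/2) - 180570 = ((148938 + 67053 - 10604 - 4774) + I*√545/2) - 180570 = (200613 + I*√545/2) - 180570 = 20043 + I*√545/2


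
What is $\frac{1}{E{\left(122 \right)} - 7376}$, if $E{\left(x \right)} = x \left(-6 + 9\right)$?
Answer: $- \frac{1}{7010} \approx -0.00014265$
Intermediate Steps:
$E{\left(x \right)} = 3 x$ ($E{\left(x \right)} = x 3 = 3 x$)
$\frac{1}{E{\left(122 \right)} - 7376} = \frac{1}{3 \cdot 122 - 7376} = \frac{1}{366 - 7376} = \frac{1}{-7010} = - \frac{1}{7010}$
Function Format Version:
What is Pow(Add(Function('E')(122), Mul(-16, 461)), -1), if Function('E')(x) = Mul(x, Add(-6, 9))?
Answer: Rational(-1, 7010) ≈ -0.00014265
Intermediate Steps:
Function('E')(x) = Mul(3, x) (Function('E')(x) = Mul(x, 3) = Mul(3, x))
Pow(Add(Function('E')(122), Mul(-16, 461)), -1) = Pow(Add(Mul(3, 122), Mul(-16, 461)), -1) = Pow(Add(366, -7376), -1) = Pow(-7010, -1) = Rational(-1, 7010)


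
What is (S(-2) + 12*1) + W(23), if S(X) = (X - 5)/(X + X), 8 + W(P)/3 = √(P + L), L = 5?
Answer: -41/4 + 6*√7 ≈ 5.6245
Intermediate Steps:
W(P) = -24 + 3*√(5 + P) (W(P) = -24 + 3*√(P + 5) = -24 + 3*√(5 + P))
S(X) = (-5 + X)/(2*X) (S(X) = (-5 + X)/((2*X)) = (-5 + X)*(1/(2*X)) = (-5 + X)/(2*X))
(S(-2) + 12*1) + W(23) = ((½)*(-5 - 2)/(-2) + 12*1) + (-24 + 3*√(5 + 23)) = ((½)*(-½)*(-7) + 12) + (-24 + 3*√28) = (7/4 + 12) + (-24 + 3*(2*√7)) = 55/4 + (-24 + 6*√7) = -41/4 + 6*√7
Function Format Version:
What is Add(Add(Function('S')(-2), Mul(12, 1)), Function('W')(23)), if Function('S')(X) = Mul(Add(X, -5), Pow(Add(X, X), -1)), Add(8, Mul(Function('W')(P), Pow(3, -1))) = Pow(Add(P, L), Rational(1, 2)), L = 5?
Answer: Add(Rational(-41, 4), Mul(6, Pow(7, Rational(1, 2)))) ≈ 5.6245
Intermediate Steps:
Function('W')(P) = Add(-24, Mul(3, Pow(Add(5, P), Rational(1, 2)))) (Function('W')(P) = Add(-24, Mul(3, Pow(Add(P, 5), Rational(1, 2)))) = Add(-24, Mul(3, Pow(Add(5, P), Rational(1, 2)))))
Function('S')(X) = Mul(Rational(1, 2), Pow(X, -1), Add(-5, X)) (Function('S')(X) = Mul(Add(-5, X), Pow(Mul(2, X), -1)) = Mul(Add(-5, X), Mul(Rational(1, 2), Pow(X, -1))) = Mul(Rational(1, 2), Pow(X, -1), Add(-5, X)))
Add(Add(Function('S')(-2), Mul(12, 1)), Function('W')(23)) = Add(Add(Mul(Rational(1, 2), Pow(-2, -1), Add(-5, -2)), Mul(12, 1)), Add(-24, Mul(3, Pow(Add(5, 23), Rational(1, 2))))) = Add(Add(Mul(Rational(1, 2), Rational(-1, 2), -7), 12), Add(-24, Mul(3, Pow(28, Rational(1, 2))))) = Add(Add(Rational(7, 4), 12), Add(-24, Mul(3, Mul(2, Pow(7, Rational(1, 2)))))) = Add(Rational(55, 4), Add(-24, Mul(6, Pow(7, Rational(1, 2))))) = Add(Rational(-41, 4), Mul(6, Pow(7, Rational(1, 2))))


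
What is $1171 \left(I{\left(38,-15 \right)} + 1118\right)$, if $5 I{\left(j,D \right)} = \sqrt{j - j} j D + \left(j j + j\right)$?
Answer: $\frac{8281312}{5} \approx 1.6563 \cdot 10^{6}$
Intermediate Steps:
$I{\left(j,D \right)} = \frac{j}{5} + \frac{j^{2}}{5}$ ($I{\left(j,D \right)} = \frac{\sqrt{j - j} j D + \left(j j + j\right)}{5} = \frac{\sqrt{0} j D + \left(j^{2} + j\right)}{5} = \frac{0 j D + \left(j + j^{2}\right)}{5} = \frac{0 D + \left(j + j^{2}\right)}{5} = \frac{0 + \left(j + j^{2}\right)}{5} = \frac{j + j^{2}}{5} = \frac{j}{5} + \frac{j^{2}}{5}$)
$1171 \left(I{\left(38,-15 \right)} + 1118\right) = 1171 \left(\frac{1}{5} \cdot 38 \left(1 + 38\right) + 1118\right) = 1171 \left(\frac{1}{5} \cdot 38 \cdot 39 + 1118\right) = 1171 \left(\frac{1482}{5} + 1118\right) = 1171 \cdot \frac{7072}{5} = \frac{8281312}{5}$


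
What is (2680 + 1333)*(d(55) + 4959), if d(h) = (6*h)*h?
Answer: 92736417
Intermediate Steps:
d(h) = 6*h²
(2680 + 1333)*(d(55) + 4959) = (2680 + 1333)*(6*55² + 4959) = 4013*(6*3025 + 4959) = 4013*(18150 + 4959) = 4013*23109 = 92736417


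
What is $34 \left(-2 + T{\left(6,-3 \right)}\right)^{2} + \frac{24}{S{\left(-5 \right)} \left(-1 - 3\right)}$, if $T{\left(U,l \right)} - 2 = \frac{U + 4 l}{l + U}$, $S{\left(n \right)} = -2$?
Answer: $139$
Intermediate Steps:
$T{\left(U,l \right)} = 2 + \frac{U + 4 l}{U + l}$ ($T{\left(U,l \right)} = 2 + \frac{U + 4 l}{l + U} = 2 + \frac{U + 4 l}{U + l}$)
$34 \left(-2 + T{\left(6,-3 \right)}\right)^{2} + \frac{24}{S{\left(-5 \right)} \left(-1 - 3\right)} = 34 \left(-2 + \frac{3 \left(6 + 2 \left(-3\right)\right)}{6 - 3}\right)^{2} + \frac{24}{\left(-2\right) \left(-1 - 3\right)} = 34 \left(-2 + \frac{3 \left(6 - 6\right)}{3}\right)^{2} + \frac{24}{\left(-2\right) \left(-4\right)} = 34 \left(-2 + 3 \cdot \frac{1}{3} \cdot 0\right)^{2} + \frac{24}{8} = 34 \left(-2 + 0\right)^{2} + 24 \cdot \frac{1}{8} = 34 \left(-2\right)^{2} + 3 = 34 \cdot 4 + 3 = 136 + 3 = 139$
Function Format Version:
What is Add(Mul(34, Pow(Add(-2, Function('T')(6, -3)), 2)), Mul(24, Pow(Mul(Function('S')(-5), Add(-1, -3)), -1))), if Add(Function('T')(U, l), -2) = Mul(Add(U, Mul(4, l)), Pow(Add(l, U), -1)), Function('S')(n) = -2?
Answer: 139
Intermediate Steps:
Function('T')(U, l) = Add(2, Mul(Pow(Add(U, l), -1), Add(U, Mul(4, l)))) (Function('T')(U, l) = Add(2, Mul(Add(U, Mul(4, l)), Pow(Add(l, U), -1))) = Add(2, Mul(Add(U, Mul(4, l)), Pow(Add(U, l), -1))) = Add(2, Mul(Pow(Add(U, l), -1), Add(U, Mul(4, l)))))
Add(Mul(34, Pow(Add(-2, Function('T')(6, -3)), 2)), Mul(24, Pow(Mul(Function('S')(-5), Add(-1, -3)), -1))) = Add(Mul(34, Pow(Add(-2, Mul(3, Pow(Add(6, -3), -1), Add(6, Mul(2, -3)))), 2)), Mul(24, Pow(Mul(-2, Add(-1, -3)), -1))) = Add(Mul(34, Pow(Add(-2, Mul(3, Pow(3, -1), Add(6, -6))), 2)), Mul(24, Pow(Mul(-2, -4), -1))) = Add(Mul(34, Pow(Add(-2, Mul(3, Rational(1, 3), 0)), 2)), Mul(24, Pow(8, -1))) = Add(Mul(34, Pow(Add(-2, 0), 2)), Mul(24, Rational(1, 8))) = Add(Mul(34, Pow(-2, 2)), 3) = Add(Mul(34, 4), 3) = Add(136, 3) = 139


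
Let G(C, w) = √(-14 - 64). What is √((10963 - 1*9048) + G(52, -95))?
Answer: √(1915 + I*√78) ≈ 43.761 + 0.1009*I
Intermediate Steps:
G(C, w) = I*√78 (G(C, w) = √(-78) = I*√78)
√((10963 - 1*9048) + G(52, -95)) = √((10963 - 1*9048) + I*√78) = √((10963 - 9048) + I*√78) = √(1915 + I*√78)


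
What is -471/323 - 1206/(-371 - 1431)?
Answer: -13506/17119 ≈ -0.78895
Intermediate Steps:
-471/323 - 1206/(-371 - 1431) = -471*1/323 - 1206/(-1802) = -471/323 - 1206*(-1/1802) = -471/323 + 603/901 = -13506/17119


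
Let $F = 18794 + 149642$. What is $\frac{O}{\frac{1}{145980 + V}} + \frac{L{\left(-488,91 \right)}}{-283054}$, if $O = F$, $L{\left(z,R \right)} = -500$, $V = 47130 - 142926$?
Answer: $\frac{1196298325086298}{141527} \approx 8.4528 \cdot 10^{9}$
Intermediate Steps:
$V = -95796$ ($V = 47130 - 142926 = -95796$)
$F = 168436$
$O = 168436$
$\frac{O}{\frac{1}{145980 + V}} + \frac{L{\left(-488,91 \right)}}{-283054} = \frac{168436}{\frac{1}{145980 - 95796}} - \frac{500}{-283054} = \frac{168436}{\frac{1}{50184}} - - \frac{250}{141527} = 168436 \frac{1}{\frac{1}{50184}} + \frac{250}{141527} = 168436 \cdot 50184 + \frac{250}{141527} = 8452792224 + \frac{250}{141527} = \frac{1196298325086298}{141527}$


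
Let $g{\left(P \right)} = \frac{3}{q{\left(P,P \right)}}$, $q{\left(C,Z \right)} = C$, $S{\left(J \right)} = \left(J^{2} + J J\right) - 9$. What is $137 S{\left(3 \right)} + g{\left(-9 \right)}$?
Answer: $\frac{3698}{3} \approx 1232.7$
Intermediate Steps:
$S{\left(J \right)} = -9 + 2 J^{2}$ ($S{\left(J \right)} = \left(J^{2} + J^{2}\right) - 9 = 2 J^{2} - 9 = -9 + 2 J^{2}$)
$g{\left(P \right)} = \frac{3}{P}$
$137 S{\left(3 \right)} + g{\left(-9 \right)} = 137 \left(-9 + 2 \cdot 3^{2}\right) + \frac{3}{-9} = 137 \left(-9 + 2 \cdot 9\right) + 3 \left(- \frac{1}{9}\right) = 137 \left(-9 + 18\right) - \frac{1}{3} = 137 \cdot 9 - \frac{1}{3} = 1233 - \frac{1}{3} = \frac{3698}{3}$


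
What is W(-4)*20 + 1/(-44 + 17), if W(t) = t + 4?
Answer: -1/27 ≈ -0.037037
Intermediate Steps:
W(t) = 4 + t
W(-4)*20 + 1/(-44 + 17) = (4 - 4)*20 + 1/(-44 + 17) = 0*20 + 1/(-27) = 0 - 1/27 = -1/27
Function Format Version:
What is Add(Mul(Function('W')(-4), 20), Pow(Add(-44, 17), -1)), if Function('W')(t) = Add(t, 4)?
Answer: Rational(-1, 27) ≈ -0.037037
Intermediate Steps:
Function('W')(t) = Add(4, t)
Add(Mul(Function('W')(-4), 20), Pow(Add(-44, 17), -1)) = Add(Mul(Add(4, -4), 20), Pow(Add(-44, 17), -1)) = Add(Mul(0, 20), Pow(-27, -1)) = Add(0, Rational(-1, 27)) = Rational(-1, 27)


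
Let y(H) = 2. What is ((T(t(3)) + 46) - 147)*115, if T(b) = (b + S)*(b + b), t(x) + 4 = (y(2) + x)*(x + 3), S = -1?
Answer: 137885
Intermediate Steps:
t(x) = -4 + (2 + x)*(3 + x) (t(x) = -4 + (2 + x)*(x + 3) = -4 + (2 + x)*(3 + x))
T(b) = 2*b*(-1 + b) (T(b) = (b - 1)*(b + b) = (-1 + b)*(2*b) = 2*b*(-1 + b))
((T(t(3)) + 46) - 147)*115 = ((2*(2 + 3² + 5*3)*(-1 + (2 + 3² + 5*3)) + 46) - 147)*115 = ((2*(2 + 9 + 15)*(-1 + (2 + 9 + 15)) + 46) - 147)*115 = ((2*26*(-1 + 26) + 46) - 147)*115 = ((2*26*25 + 46) - 147)*115 = ((1300 + 46) - 147)*115 = (1346 - 147)*115 = 1199*115 = 137885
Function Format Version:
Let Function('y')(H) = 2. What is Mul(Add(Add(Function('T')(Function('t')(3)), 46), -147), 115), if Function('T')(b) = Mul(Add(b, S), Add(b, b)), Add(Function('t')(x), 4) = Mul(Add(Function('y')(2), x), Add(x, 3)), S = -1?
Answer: 137885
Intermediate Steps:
Function('t')(x) = Add(-4, Mul(Add(2, x), Add(3, x))) (Function('t')(x) = Add(-4, Mul(Add(2, x), Add(x, 3))) = Add(-4, Mul(Add(2, x), Add(3, x))))
Function('T')(b) = Mul(2, b, Add(-1, b)) (Function('T')(b) = Mul(Add(b, -1), Add(b, b)) = Mul(Add(-1, b), Mul(2, b)) = Mul(2, b, Add(-1, b)))
Mul(Add(Add(Function('T')(Function('t')(3)), 46), -147), 115) = Mul(Add(Add(Mul(2, Add(2, Pow(3, 2), Mul(5, 3)), Add(-1, Add(2, Pow(3, 2), Mul(5, 3)))), 46), -147), 115) = Mul(Add(Add(Mul(2, Add(2, 9, 15), Add(-1, Add(2, 9, 15))), 46), -147), 115) = Mul(Add(Add(Mul(2, 26, Add(-1, 26)), 46), -147), 115) = Mul(Add(Add(Mul(2, 26, 25), 46), -147), 115) = Mul(Add(Add(1300, 46), -147), 115) = Mul(Add(1346, -147), 115) = Mul(1199, 115) = 137885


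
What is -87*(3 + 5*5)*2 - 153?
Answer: -5025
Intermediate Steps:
-87*(3 + 5*5)*2 - 153 = -87*(3 + 25)*2 - 153 = -2436*2 - 153 = -87*56 - 153 = -4872 - 153 = -5025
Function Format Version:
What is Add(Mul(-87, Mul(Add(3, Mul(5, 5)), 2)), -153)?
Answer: -5025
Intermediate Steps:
Add(Mul(-87, Mul(Add(3, Mul(5, 5)), 2)), -153) = Add(Mul(-87, Mul(Add(3, 25), 2)), -153) = Add(Mul(-87, Mul(28, 2)), -153) = Add(Mul(-87, 56), -153) = Add(-4872, -153) = -5025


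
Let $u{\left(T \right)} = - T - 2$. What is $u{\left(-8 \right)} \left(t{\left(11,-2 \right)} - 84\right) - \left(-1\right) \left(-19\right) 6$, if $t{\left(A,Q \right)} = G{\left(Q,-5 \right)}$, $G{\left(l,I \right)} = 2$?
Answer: $-606$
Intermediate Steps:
$t{\left(A,Q \right)} = 2$
$u{\left(T \right)} = -2 - T$
$u{\left(-8 \right)} \left(t{\left(11,-2 \right)} - 84\right) - \left(-1\right) \left(-19\right) 6 = \left(-2 - -8\right) \left(2 - 84\right) - \left(-1\right) \left(-19\right) 6 = \left(-2 + 8\right) \left(-82\right) - 19 \cdot 6 = 6 \left(-82\right) - 114 = -492 - 114 = -606$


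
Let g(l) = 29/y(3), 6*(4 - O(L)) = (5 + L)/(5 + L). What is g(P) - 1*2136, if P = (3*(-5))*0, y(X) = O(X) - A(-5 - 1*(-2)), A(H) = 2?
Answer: -23322/11 ≈ -2120.2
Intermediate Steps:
O(L) = 23/6 (O(L) = 4 - (5 + L)/(6*(5 + L)) = 4 - ⅙*1 = 4 - ⅙ = 23/6)
y(X) = 11/6 (y(X) = 23/6 - 1*2 = 23/6 - 2 = 11/6)
P = 0 (P = -15*0 = 0)
g(l) = 174/11 (g(l) = 29/(11/6) = 29*(6/11) = 174/11)
g(P) - 1*2136 = 174/11 - 1*2136 = 174/11 - 2136 = -23322/11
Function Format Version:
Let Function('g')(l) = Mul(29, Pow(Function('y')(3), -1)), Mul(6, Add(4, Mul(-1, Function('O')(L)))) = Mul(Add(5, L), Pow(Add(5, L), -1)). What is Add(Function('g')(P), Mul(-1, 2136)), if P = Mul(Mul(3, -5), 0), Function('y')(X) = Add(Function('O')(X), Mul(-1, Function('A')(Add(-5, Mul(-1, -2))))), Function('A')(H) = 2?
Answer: Rational(-23322, 11) ≈ -2120.2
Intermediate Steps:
Function('O')(L) = Rational(23, 6) (Function('O')(L) = Add(4, Mul(Rational(-1, 6), Mul(Add(5, L), Pow(Add(5, L), -1)))) = Add(4, Mul(Rational(-1, 6), 1)) = Add(4, Rational(-1, 6)) = Rational(23, 6))
Function('y')(X) = Rational(11, 6) (Function('y')(X) = Add(Rational(23, 6), Mul(-1, 2)) = Add(Rational(23, 6), -2) = Rational(11, 6))
P = 0 (P = Mul(-15, 0) = 0)
Function('g')(l) = Rational(174, 11) (Function('g')(l) = Mul(29, Pow(Rational(11, 6), -1)) = Mul(29, Rational(6, 11)) = Rational(174, 11))
Add(Function('g')(P), Mul(-1, 2136)) = Add(Rational(174, 11), Mul(-1, 2136)) = Add(Rational(174, 11), -2136) = Rational(-23322, 11)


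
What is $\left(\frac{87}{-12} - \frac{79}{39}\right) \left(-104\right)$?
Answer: $\frac{2894}{3} \approx 964.67$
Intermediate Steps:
$\left(\frac{87}{-12} - \frac{79}{39}\right) \left(-104\right) = \left(87 \left(- \frac{1}{12}\right) - \frac{79}{39}\right) \left(-104\right) = \left(- \frac{29}{4} - \frac{79}{39}\right) \left(-104\right) = \left(- \frac{1447}{156}\right) \left(-104\right) = \frac{2894}{3}$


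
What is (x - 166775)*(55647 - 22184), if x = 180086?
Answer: 445425993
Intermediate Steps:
(x - 166775)*(55647 - 22184) = (180086 - 166775)*(55647 - 22184) = 13311*33463 = 445425993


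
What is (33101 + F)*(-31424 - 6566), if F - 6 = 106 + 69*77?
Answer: -1463602740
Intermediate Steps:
F = 5425 (F = 6 + (106 + 69*77) = 6 + (106 + 5313) = 6 + 5419 = 5425)
(33101 + F)*(-31424 - 6566) = (33101 + 5425)*(-31424 - 6566) = 38526*(-37990) = -1463602740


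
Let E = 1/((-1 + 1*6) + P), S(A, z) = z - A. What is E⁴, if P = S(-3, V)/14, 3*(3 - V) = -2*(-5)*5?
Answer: 194481/62742241 ≈ 0.0030997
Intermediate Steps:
V = -41/3 (V = 3 - (-2*(-5))*5/3 = 3 - 10*5/3 = 3 - ⅓*50 = 3 - 50/3 = -41/3 ≈ -13.667)
P = -16/21 (P = (-41/3 - 1*(-3))/14 = (-41/3 + 3)*(1/14) = -32/3*1/14 = -16/21 ≈ -0.76190)
E = 21/89 (E = 1/((-1 + 1*6) - 16/21) = 1/((-1 + 6) - 16/21) = 1/(5 - 16/21) = 1/(89/21) = 21/89 ≈ 0.23595)
E⁴ = (21/89)⁴ = 194481/62742241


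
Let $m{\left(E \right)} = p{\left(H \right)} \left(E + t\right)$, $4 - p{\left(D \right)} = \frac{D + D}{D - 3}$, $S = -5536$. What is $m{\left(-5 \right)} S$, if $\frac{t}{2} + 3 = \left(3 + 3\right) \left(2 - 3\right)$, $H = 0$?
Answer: $509312$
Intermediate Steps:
$p{\left(D \right)} = 4 - \frac{2 D}{-3 + D}$ ($p{\left(D \right)} = 4 - \frac{D + D}{D - 3} = 4 - \frac{2 D}{-3 + D}$)
$t = -18$ ($t = -6 + 2 \left(3 + 3\right) \left(2 - 3\right) = -6 + 2 \cdot 6 \left(-1\right) = -6 + 2 \left(-6\right) = -6 - 12 = -18$)
$m{\left(E \right)} = -72 + 4 E$ ($m{\left(E \right)} = \frac{2 \left(-6 + 0\right)}{-3 + 0} \left(E - 18\right) = 2 \frac{1}{-3} \left(-6\right) \left(-18 + E\right) = 2 \left(- \frac{1}{3}\right) \left(-6\right) \left(-18 + E\right) = 4 \left(-18 + E\right) = -72 + 4 E$)
$m{\left(-5 \right)} S = \left(-72 + 4 \left(-5\right)\right) \left(-5536\right) = \left(-72 - 20\right) \left(-5536\right) = \left(-92\right) \left(-5536\right) = 509312$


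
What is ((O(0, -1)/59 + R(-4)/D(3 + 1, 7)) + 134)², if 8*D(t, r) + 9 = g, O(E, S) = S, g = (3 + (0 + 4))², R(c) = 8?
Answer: 1599760009/87025 ≈ 18383.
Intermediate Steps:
g = 49 (g = (3 + 4)² = 7² = 49)
D(t, r) = 5 (D(t, r) = -9/8 + (⅛)*49 = -9/8 + 49/8 = 5)
((O(0, -1)/59 + R(-4)/D(3 + 1, 7)) + 134)² = ((-1/59 + 8/5) + 134)² = (467/295 + 134)² = (39997/295)² = 1599760009/87025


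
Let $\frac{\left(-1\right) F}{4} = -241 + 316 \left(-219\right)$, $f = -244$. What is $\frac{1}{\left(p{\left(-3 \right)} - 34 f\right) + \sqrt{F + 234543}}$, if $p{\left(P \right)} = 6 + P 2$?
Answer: $\frac{8296}{68311293} - \frac{\sqrt{512323}}{68311293} \approx 0.00011097$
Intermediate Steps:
$p{\left(P \right)} = 6 + 2 P$
$F = 277780$ ($F = - 4 \left(-241 + 316 \left(-219\right)\right) = - 4 \left(-241 - 69204\right) = \left(-4\right) \left(-69445\right) = 277780$)
$\frac{1}{\left(p{\left(-3 \right)} - 34 f\right) + \sqrt{F + 234543}} = \frac{1}{\left(\left(6 + 2 \left(-3\right)\right) - -8296\right) + \sqrt{277780 + 234543}} = \frac{1}{\left(\left(6 - 6\right) + 8296\right) + \sqrt{512323}} = \frac{1}{\left(0 + 8296\right) + \sqrt{512323}} = \frac{1}{8296 + \sqrt{512323}}$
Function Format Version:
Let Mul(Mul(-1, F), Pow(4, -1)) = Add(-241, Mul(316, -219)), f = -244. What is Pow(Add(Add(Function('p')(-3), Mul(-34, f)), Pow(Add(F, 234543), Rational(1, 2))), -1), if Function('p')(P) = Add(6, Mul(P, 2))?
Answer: Add(Rational(8296, 68311293), Mul(Rational(-1, 68311293), Pow(512323, Rational(1, 2)))) ≈ 0.00011097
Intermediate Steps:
Function('p')(P) = Add(6, Mul(2, P))
F = 277780 (F = Mul(-4, Add(-241, Mul(316, -219))) = Mul(-4, Add(-241, -69204)) = Mul(-4, -69445) = 277780)
Pow(Add(Add(Function('p')(-3), Mul(-34, f)), Pow(Add(F, 234543), Rational(1, 2))), -1) = Pow(Add(Add(Add(6, Mul(2, -3)), Mul(-34, -244)), Pow(Add(277780, 234543), Rational(1, 2))), -1) = Pow(Add(Add(Add(6, -6), 8296), Pow(512323, Rational(1, 2))), -1) = Pow(Add(Add(0, 8296), Pow(512323, Rational(1, 2))), -1) = Pow(Add(8296, Pow(512323, Rational(1, 2))), -1)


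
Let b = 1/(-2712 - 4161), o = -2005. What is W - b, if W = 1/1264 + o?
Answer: -220485737/109968 ≈ -2005.0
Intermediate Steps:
W = -2534319/1264 (W = 1/1264 - 2005 = -2534319/1264 ≈ -2005.0)
b = -1/6873 (b = 1/(-6873) = -1/6873 ≈ -0.00014550)
W - b = -2534319/1264 - 1*(-1/6873) = -2534319/1264 + 1/6873 = -220485737/109968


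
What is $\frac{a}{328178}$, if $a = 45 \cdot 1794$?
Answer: $\frac{40365}{164089} \approx 0.24599$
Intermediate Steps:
$a = 80730$
$\frac{a}{328178} = \frac{80730}{328178} = 80730 \cdot \frac{1}{328178} = \frac{40365}{164089}$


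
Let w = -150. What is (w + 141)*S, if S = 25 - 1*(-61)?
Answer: -774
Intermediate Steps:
S = 86 (S = 25 + 61 = 86)
(w + 141)*S = (-150 + 141)*86 = -9*86 = -774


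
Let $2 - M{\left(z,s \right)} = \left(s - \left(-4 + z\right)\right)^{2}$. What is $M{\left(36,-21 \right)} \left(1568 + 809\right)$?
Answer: $-6672239$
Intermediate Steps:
$M{\left(z,s \right)} = 2 - \left(4 + s - z\right)^{2}$ ($M{\left(z,s \right)} = 2 - \left(s - \left(-4 + z\right)\right)^{2} = 2 - \left(4 + s - z\right)^{2}$)
$M{\left(36,-21 \right)} \left(1568 + 809\right) = \left(2 - \left(4 - 21 - 36\right)^{2}\right) \left(1568 + 809\right) = \left(2 - \left(4 - 21 - 36\right)^{2}\right) 2377 = \left(2 - \left(-53\right)^{2}\right) 2377 = \left(2 - 2809\right) 2377 = \left(-2807\right) 2377 = -6672239$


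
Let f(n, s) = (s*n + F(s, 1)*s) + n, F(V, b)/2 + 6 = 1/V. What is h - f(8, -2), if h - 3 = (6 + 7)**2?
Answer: 154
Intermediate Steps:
F(V, b) = -12 + 2/V
f(n, s) = n + n*s + s*(-12 + 2/s) (f(n, s) = (s*n + (-12 + 2/s)*s) + n = (n*s + s*(-12 + 2/s)) + n = n + n*s + s*(-12 + 2/s))
h = 172 (h = 3 + (6 + 7)**2 = 3 + 13**2 = 3 + 169 = 172)
h - f(8, -2) = 172 - (2 + 8 - 12*(-2) + 8*(-2)) = 172 - (2 + 8 + 24 - 16) = 172 - 1*18 = 172 - 18 = 154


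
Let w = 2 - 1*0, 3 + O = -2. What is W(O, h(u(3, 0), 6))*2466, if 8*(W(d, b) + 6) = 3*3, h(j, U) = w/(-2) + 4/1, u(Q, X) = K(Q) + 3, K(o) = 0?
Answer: -48087/4 ≈ -12022.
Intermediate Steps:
O = -5 (O = -3 - 2 = -5)
w = 2 (w = 2 + 0 = 2)
u(Q, X) = 3 (u(Q, X) = 0 + 3 = 3)
h(j, U) = 3 (h(j, U) = 2/(-2) + 4/1 = 2*(-1/2) + 4*1 = -1 + 4 = 3)
W(d, b) = -39/8 (W(d, b) = -6 + (3*3)/8 = -6 + (1/8)*9 = -6 + 9/8 = -39/8)
W(O, h(u(3, 0), 6))*2466 = -39/8*2466 = -48087/4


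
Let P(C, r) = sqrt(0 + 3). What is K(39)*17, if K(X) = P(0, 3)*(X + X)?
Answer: 1326*sqrt(3) ≈ 2296.7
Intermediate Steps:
P(C, r) = sqrt(3)
K(X) = 2*X*sqrt(3) (K(X) = sqrt(3)*(X + X) = sqrt(3)*(2*X) = 2*X*sqrt(3))
K(39)*17 = (2*39*sqrt(3))*17 = (78*sqrt(3))*17 = 1326*sqrt(3)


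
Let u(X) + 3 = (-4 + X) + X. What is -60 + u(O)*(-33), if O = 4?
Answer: -93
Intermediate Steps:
u(X) = -7 + 2*X (u(X) = -3 + ((-4 + X) + X) = -3 + (-4 + 2*X) = -7 + 2*X)
-60 + u(O)*(-33) = -60 + (-7 + 2*4)*(-33) = -60 + (-7 + 8)*(-33) = -60 + 1*(-33) = -60 - 33 = -93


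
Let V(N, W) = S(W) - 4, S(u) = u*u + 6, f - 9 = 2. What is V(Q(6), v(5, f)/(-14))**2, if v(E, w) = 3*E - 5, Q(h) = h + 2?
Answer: 15129/2401 ≈ 6.3011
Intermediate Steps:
f = 11 (f = 9 + 2 = 11)
Q(h) = 2 + h
v(E, w) = -5 + 3*E
S(u) = 6 + u**2 (S(u) = u**2 + 6 = 6 + u**2)
V(N, W) = 2 + W**2 (V(N, W) = (6 + W**2) - 4 = 2 + W**2)
V(Q(6), v(5, f)/(-14))**2 = (2 + ((-5 + 3*5)/(-14))**2)**2 = (2 + ((-5 + 15)*(-1/14))**2)**2 = (2 + (10*(-1/14))**2)**2 = (2 + (-5/7)**2)**2 = (2 + 25/49)**2 = (123/49)**2 = 15129/2401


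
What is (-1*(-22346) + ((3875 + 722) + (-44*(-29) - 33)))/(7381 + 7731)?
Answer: 14093/7556 ≈ 1.8651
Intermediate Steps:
(-1*(-22346) + ((3875 + 722) + (-44*(-29) - 33)))/(7381 + 7731) = (22346 + (4597 + (1276 - 33)))/15112 = (22346 + (4597 + 1243))*(1/15112) = (22346 + 5840)*(1/15112) = 28186*(1/15112) = 14093/7556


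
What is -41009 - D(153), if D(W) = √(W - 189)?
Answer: -41009 - 6*I ≈ -41009.0 - 6.0*I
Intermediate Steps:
D(W) = √(-189 + W)
-41009 - D(153) = -41009 - √(-189 + 153) = -41009 - √(-36) = -41009 - 6*I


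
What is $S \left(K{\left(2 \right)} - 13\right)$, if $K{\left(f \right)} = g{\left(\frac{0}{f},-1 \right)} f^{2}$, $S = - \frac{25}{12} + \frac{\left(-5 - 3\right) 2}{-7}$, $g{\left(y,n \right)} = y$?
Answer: $- \frac{221}{84} \approx -2.631$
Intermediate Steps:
$S = \frac{17}{84}$ ($S = \left(-25\right) \frac{1}{12} + \left(-8\right) 2 \left(- \frac{1}{7}\right) = - \frac{25}{12} - - \frac{16}{7} = - \frac{25}{12} + \frac{16}{7} = \frac{17}{84} \approx 0.20238$)
$K{\left(f \right)} = 0$ ($K{\left(f \right)} = \frac{0}{f} f^{2} = 0 f^{2} = 0$)
$S \left(K{\left(2 \right)} - 13\right) = \frac{17 \left(0 - 13\right)}{84} = \frac{17}{84} \left(-13\right) = - \frac{221}{84}$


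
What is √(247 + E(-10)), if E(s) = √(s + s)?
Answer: √(247 + 2*I*√5) ≈ 15.717 + 0.1423*I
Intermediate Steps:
E(s) = √2*√s (E(s) = √(2*s) = √2*√s)
√(247 + E(-10)) = √(247 + √2*√(-10)) = √(247 + √2*(I*√10)) = √(247 + 2*I*√5)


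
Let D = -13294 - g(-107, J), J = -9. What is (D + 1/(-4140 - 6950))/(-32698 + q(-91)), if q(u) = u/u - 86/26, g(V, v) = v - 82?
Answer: 1903476523/4714403360 ≈ 0.40376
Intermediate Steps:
g(V, v) = -82 + v
q(u) = -30/13 (q(u) = 1 - 86*1/26 = 1 - 43/13 = -30/13)
D = -13203 (D = -13294 - (-82 - 9) = -13294 - 1*(-91) = -13294 + 91 = -13203)
(D + 1/(-4140 - 6950))/(-32698 + q(-91)) = (-13203 + 1/(-4140 - 6950))/(-32698 - 30/13) = (-13203 + 1/(-11090))/(-425104/13) = (-13203 - 1/11090)*(-13/425104) = -146421271/11090*(-13/425104) = 1903476523/4714403360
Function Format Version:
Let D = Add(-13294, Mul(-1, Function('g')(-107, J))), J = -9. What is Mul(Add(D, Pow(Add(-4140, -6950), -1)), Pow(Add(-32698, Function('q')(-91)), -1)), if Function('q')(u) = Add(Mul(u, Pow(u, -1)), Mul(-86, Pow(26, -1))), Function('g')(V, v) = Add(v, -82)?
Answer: Rational(1903476523, 4714403360) ≈ 0.40376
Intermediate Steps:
Function('g')(V, v) = Add(-82, v)
Function('q')(u) = Rational(-30, 13) (Function('q')(u) = Add(1, Mul(-86, Rational(1, 26))) = Add(1, Rational(-43, 13)) = Rational(-30, 13))
D = -13203 (D = Add(-13294, Mul(-1, Add(-82, -9))) = Add(-13294, Mul(-1, -91)) = Add(-13294, 91) = -13203)
Mul(Add(D, Pow(Add(-4140, -6950), -1)), Pow(Add(-32698, Function('q')(-91)), -1)) = Mul(Add(-13203, Pow(Add(-4140, -6950), -1)), Pow(Add(-32698, Rational(-30, 13)), -1)) = Mul(Add(-13203, Pow(-11090, -1)), Pow(Rational(-425104, 13), -1)) = Mul(Add(-13203, Rational(-1, 11090)), Rational(-13, 425104)) = Mul(Rational(-146421271, 11090), Rational(-13, 425104)) = Rational(1903476523, 4714403360)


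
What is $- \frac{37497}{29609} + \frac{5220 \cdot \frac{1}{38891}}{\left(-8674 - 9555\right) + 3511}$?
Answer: $- \frac{123352600809}{97403015083} \approx -1.2664$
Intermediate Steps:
$- \frac{37497}{29609} + \frac{5220 \cdot \frac{1}{38891}}{\left(-8674 - 9555\right) + 3511} = \left(-37497\right) \frac{1}{29609} + \frac{5220 \cdot \frac{1}{38891}}{-18229 + 3511} = - \frac{1293}{1021} + \frac{5220}{38891 \left(-14718\right)} = - \frac{1293}{1021} + \frac{5220}{38891} \left(- \frac{1}{14718}\right) = - \frac{1293}{1021} - \frac{870}{95399623} = - \frac{123352600809}{97403015083}$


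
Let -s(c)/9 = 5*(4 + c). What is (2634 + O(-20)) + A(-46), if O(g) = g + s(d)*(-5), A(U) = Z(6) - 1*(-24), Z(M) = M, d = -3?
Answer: 2869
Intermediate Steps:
s(c) = -180 - 45*c (s(c) = -45*(4 + c) = -9*(20 + 5*c) = -180 - 45*c)
A(U) = 30 (A(U) = 6 - 1*(-24) = 6 + 24 = 30)
O(g) = 225 + g (O(g) = g + (-180 - 45*(-3))*(-5) = g + (-180 + 135)*(-5) = g - 45*(-5) = g + 225 = 225 + g)
(2634 + O(-20)) + A(-46) = (2634 + (225 - 20)) + 30 = (2634 + 205) + 30 = 2839 + 30 = 2869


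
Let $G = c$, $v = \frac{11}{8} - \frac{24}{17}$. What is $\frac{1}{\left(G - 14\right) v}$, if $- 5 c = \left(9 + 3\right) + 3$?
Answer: $\frac{8}{5} \approx 1.6$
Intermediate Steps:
$v = - \frac{5}{136}$ ($v = 11 \cdot \frac{1}{8} - \frac{24}{17} = \frac{11}{8} - \frac{24}{17} = - \frac{5}{136} \approx -0.036765$)
$c = -3$ ($c = - \frac{\left(9 + 3\right) + 3}{5} = - \frac{12 + 3}{5} = \left(- \frac{1}{5}\right) 15 = -3$)
$G = -3$
$\frac{1}{\left(G - 14\right) v} = \frac{1}{\left(-3 - 14\right) \left(- \frac{5}{136}\right)} = \frac{1}{\left(-17\right) \left(- \frac{5}{136}\right)} = \frac{1}{\frac{5}{8}} = \frac{8}{5}$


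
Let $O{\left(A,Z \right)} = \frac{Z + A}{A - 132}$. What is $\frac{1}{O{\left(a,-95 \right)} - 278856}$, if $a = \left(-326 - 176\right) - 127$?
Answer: $- \frac{761}{212208692} \approx -3.5861 \cdot 10^{-6}$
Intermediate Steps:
$a = -629$ ($a = -502 - 127 = -629$)
$O{\left(A,Z \right)} = \frac{A + Z}{-132 + A}$
$\frac{1}{O{\left(a,-95 \right)} - 278856} = \frac{1}{\frac{-629 - 95}{-132 - 629} - 278856} = \frac{1}{\frac{1}{-761} \left(-724\right) - 278856} = \frac{1}{\left(- \frac{1}{761}\right) \left(-724\right) - 278856} = \frac{1}{\frac{724}{761} - 278856} = \frac{1}{- \frac{212208692}{761}} = - \frac{761}{212208692}$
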